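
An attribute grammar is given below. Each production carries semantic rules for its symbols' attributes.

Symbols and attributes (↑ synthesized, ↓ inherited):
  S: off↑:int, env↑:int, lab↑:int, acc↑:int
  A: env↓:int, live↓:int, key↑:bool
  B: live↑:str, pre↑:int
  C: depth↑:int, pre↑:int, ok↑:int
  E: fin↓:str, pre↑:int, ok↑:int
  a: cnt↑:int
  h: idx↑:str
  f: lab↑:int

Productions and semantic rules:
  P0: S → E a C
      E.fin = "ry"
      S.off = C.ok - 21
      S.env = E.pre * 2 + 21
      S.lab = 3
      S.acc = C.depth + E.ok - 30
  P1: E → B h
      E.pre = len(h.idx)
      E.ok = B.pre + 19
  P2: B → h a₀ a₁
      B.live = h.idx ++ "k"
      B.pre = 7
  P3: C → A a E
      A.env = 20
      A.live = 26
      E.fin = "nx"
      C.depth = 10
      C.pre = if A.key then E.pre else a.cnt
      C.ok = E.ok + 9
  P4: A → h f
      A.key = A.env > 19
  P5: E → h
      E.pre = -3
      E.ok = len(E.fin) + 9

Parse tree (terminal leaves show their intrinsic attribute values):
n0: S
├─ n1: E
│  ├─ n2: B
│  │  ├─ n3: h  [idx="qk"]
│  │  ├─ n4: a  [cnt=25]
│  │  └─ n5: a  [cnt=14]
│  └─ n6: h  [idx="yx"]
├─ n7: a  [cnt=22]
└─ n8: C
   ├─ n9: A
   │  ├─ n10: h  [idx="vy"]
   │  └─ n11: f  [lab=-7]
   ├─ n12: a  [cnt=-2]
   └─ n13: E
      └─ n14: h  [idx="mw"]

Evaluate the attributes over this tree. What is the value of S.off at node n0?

1. n1.fin = "ry"  ["ry"]
2. n3.idx = "qk"  [terminal]
3. n4.cnt = 25  [terminal]
4. n5.cnt = 14  [terminal]
5. n2.live = "qkk"  [h.idx ++ "k"]
6. n2.pre = 7  [7]
7. n6.idx = "yx"  [terminal]
8. n1.pre = 2  [len(h.idx)]
9. n1.ok = 26  [B.pre + 19]
10. n7.cnt = 22  [terminal]
11. n9.env = 20  [20]
12. n9.live = 26  [26]
13. n10.idx = "vy"  [terminal]
14. n11.lab = -7  [terminal]
15. n9.key = true  [A.env > 19]
16. n12.cnt = -2  [terminal]
17. n13.fin = "nx"  ["nx"]
18. n14.idx = "mw"  [terminal]
19. n13.pre = -3  [-3]
20. n13.ok = 11  [len(E.fin) + 9]
21. n8.depth = 10  [10]
22. n8.pre = -3  [if A.key then E.pre else a.cnt]
23. n8.ok = 20  [E.ok + 9]
24. n0.off = -1  [C.ok - 21]
25. n0.env = 25  [E.pre * 2 + 21]
26. n0.lab = 3  [3]
27. n0.acc = 6  [C.depth + E.ok - 30]

-1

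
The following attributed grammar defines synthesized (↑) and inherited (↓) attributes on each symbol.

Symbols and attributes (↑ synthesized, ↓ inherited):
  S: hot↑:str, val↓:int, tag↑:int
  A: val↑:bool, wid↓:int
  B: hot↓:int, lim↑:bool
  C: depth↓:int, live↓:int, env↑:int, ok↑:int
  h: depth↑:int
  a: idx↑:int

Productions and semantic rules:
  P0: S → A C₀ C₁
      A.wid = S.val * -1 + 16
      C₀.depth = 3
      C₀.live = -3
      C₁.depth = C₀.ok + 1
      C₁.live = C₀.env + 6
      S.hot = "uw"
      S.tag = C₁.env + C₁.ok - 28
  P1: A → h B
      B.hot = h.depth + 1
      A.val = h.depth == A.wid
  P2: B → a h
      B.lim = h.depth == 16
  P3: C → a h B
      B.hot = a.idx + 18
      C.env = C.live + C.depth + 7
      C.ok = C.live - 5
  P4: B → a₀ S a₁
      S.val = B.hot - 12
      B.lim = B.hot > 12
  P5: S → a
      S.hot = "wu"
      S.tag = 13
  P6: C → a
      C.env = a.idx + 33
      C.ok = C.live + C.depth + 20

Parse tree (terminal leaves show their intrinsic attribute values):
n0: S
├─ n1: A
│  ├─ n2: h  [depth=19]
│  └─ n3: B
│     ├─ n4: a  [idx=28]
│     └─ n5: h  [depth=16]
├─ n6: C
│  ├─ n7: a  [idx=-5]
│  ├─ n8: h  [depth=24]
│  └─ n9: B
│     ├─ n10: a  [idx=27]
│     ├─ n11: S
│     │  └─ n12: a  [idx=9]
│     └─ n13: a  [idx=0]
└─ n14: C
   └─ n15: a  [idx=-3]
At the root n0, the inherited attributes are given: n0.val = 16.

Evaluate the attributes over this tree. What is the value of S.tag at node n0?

28

1. n0.val = 16  [given at root]
2. n1.wid = 0  [S.val * -1 + 16]
3. n2.depth = 19  [terminal]
4. n3.hot = 20  [h.depth + 1]
5. n4.idx = 28  [terminal]
6. n5.depth = 16  [terminal]
7. n3.lim = true  [h.depth == 16]
8. n1.val = false  [h.depth == A.wid]
9. n6.depth = 3  [3]
10. n6.live = -3  [-3]
11. n7.idx = -5  [terminal]
12. n8.depth = 24  [terminal]
13. n9.hot = 13  [a.idx + 18]
14. n10.idx = 27  [terminal]
15. n11.val = 1  [B.hot - 12]
16. n12.idx = 9  [terminal]
17. n11.hot = "wu"  ["wu"]
18. n11.tag = 13  [13]
19. n13.idx = 0  [terminal]
20. n9.lim = true  [B.hot > 12]
21. n6.env = 7  [C.live + C.depth + 7]
22. n6.ok = -8  [C.live - 5]
23. n14.depth = -7  [C₀.ok + 1]
24. n14.live = 13  [C₀.env + 6]
25. n15.idx = -3  [terminal]
26. n14.env = 30  [a.idx + 33]
27. n14.ok = 26  [C.live + C.depth + 20]
28. n0.hot = "uw"  ["uw"]
29. n0.tag = 28  [C₁.env + C₁.ok - 28]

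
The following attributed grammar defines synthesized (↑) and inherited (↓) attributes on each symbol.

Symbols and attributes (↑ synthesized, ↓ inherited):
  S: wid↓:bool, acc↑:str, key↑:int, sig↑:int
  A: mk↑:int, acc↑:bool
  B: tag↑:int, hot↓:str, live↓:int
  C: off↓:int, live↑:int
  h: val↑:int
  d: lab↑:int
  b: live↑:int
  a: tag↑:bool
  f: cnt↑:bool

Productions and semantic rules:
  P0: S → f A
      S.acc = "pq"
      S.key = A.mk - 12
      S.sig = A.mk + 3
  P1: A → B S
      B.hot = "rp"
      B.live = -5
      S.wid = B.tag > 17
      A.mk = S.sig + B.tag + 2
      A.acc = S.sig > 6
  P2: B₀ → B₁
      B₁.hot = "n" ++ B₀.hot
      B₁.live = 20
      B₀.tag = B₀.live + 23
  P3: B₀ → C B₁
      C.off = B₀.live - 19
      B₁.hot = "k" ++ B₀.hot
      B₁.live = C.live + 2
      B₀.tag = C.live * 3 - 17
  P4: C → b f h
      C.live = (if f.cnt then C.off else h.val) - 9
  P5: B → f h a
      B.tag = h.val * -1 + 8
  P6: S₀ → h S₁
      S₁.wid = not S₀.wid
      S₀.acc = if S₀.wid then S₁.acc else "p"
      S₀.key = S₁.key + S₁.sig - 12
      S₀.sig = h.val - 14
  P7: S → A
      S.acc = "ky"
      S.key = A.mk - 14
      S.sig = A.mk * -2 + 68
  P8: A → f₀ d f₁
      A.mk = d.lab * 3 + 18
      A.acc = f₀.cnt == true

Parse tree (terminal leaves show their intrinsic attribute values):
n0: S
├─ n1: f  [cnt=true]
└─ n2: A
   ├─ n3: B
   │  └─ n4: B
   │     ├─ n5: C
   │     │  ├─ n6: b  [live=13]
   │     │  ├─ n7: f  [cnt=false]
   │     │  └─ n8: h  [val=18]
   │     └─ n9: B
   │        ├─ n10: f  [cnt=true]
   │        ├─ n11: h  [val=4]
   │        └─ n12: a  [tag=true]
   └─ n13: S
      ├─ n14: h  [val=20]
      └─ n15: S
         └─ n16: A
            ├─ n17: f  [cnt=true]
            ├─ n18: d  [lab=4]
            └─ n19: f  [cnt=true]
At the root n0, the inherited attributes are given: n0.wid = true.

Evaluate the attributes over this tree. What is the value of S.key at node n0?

14

1. n0.wid = true  [given at root]
2. n1.cnt = true  [terminal]
3. n3.hot = "rp"  ["rp"]
4. n3.live = -5  [-5]
5. n4.hot = "nrp"  ["n" ++ B₀.hot]
6. n4.live = 20  [20]
7. n5.off = 1  [B₀.live - 19]
8. n6.live = 13  [terminal]
9. n7.cnt = false  [terminal]
10. n8.val = 18  [terminal]
11. n5.live = 9  [(if f.cnt then C.off else h.val) - 9]
12. n9.hot = "knrp"  ["k" ++ B₀.hot]
13. n9.live = 11  [C.live + 2]
14. n10.cnt = true  [terminal]
15. n11.val = 4  [terminal]
16. n12.tag = true  [terminal]
17. n9.tag = 4  [h.val * -1 + 8]
18. n4.tag = 10  [C.live * 3 - 17]
19. n3.tag = 18  [B₀.live + 23]
20. n13.wid = true  [B.tag > 17]
21. n14.val = 20  [terminal]
22. n15.wid = false  [not S₀.wid]
23. n17.cnt = true  [terminal]
24. n18.lab = 4  [terminal]
25. n19.cnt = true  [terminal]
26. n16.mk = 30  [d.lab * 3 + 18]
27. n16.acc = true  [f₀.cnt == true]
28. n15.acc = "ky"  ["ky"]
29. n15.key = 16  [A.mk - 14]
30. n15.sig = 8  [A.mk * -2 + 68]
31. n13.acc = "ky"  [if S₀.wid then S₁.acc else "p"]
32. n13.key = 12  [S₁.key + S₁.sig - 12]
33. n13.sig = 6  [h.val - 14]
34. n2.mk = 26  [S.sig + B.tag + 2]
35. n2.acc = false  [S.sig > 6]
36. n0.acc = "pq"  ["pq"]
37. n0.key = 14  [A.mk - 12]
38. n0.sig = 29  [A.mk + 3]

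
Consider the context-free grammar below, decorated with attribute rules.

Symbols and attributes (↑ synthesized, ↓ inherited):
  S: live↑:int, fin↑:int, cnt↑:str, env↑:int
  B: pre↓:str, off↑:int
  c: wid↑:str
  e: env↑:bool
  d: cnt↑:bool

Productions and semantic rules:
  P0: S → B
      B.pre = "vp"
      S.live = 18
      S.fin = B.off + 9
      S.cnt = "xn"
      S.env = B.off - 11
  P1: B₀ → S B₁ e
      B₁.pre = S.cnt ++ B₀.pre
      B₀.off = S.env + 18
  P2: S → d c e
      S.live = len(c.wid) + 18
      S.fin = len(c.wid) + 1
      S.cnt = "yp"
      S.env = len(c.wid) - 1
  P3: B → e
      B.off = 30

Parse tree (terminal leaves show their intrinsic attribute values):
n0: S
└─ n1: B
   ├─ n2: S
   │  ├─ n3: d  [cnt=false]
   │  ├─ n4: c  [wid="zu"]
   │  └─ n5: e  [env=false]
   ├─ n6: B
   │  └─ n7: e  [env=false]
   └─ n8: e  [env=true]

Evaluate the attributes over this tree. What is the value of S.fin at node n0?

1. n1.pre = "vp"  ["vp"]
2. n3.cnt = false  [terminal]
3. n4.wid = "zu"  [terminal]
4. n5.env = false  [terminal]
5. n2.live = 20  [len(c.wid) + 18]
6. n2.fin = 3  [len(c.wid) + 1]
7. n2.cnt = "yp"  ["yp"]
8. n2.env = 1  [len(c.wid) - 1]
9. n6.pre = "ypvp"  [S.cnt ++ B₀.pre]
10. n7.env = false  [terminal]
11. n6.off = 30  [30]
12. n8.env = true  [terminal]
13. n1.off = 19  [S.env + 18]
14. n0.live = 18  [18]
15. n0.fin = 28  [B.off + 9]
16. n0.cnt = "xn"  ["xn"]
17. n0.env = 8  [B.off - 11]

28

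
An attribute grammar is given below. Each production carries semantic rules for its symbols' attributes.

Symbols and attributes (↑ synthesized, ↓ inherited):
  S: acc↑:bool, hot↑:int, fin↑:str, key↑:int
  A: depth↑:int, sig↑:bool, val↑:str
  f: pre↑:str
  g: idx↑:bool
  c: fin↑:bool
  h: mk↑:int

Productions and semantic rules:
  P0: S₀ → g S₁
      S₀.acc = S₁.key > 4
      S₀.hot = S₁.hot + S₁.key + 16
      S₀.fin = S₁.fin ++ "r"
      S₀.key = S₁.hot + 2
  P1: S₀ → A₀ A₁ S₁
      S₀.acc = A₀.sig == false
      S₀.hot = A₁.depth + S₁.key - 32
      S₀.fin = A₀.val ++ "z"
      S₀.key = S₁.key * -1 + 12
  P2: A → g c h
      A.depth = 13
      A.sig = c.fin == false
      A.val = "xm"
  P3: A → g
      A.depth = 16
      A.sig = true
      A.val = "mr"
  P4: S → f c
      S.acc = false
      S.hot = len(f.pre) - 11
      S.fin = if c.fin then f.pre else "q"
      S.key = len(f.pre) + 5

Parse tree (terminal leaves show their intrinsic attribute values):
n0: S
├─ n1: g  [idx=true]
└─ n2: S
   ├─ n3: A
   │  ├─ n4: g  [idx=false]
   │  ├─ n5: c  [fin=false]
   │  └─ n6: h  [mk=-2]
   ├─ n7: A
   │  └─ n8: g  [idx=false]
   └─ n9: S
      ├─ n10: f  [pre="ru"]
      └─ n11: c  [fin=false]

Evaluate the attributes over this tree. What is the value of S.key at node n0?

1. n1.idx = true  [terminal]
2. n4.idx = false  [terminal]
3. n5.fin = false  [terminal]
4. n6.mk = -2  [terminal]
5. n3.depth = 13  [13]
6. n3.sig = true  [c.fin == false]
7. n3.val = "xm"  ["xm"]
8. n8.idx = false  [terminal]
9. n7.depth = 16  [16]
10. n7.sig = true  [true]
11. n7.val = "mr"  ["mr"]
12. n10.pre = "ru"  [terminal]
13. n11.fin = false  [terminal]
14. n9.acc = false  [false]
15. n9.hot = -9  [len(f.pre) - 11]
16. n9.fin = "q"  [if c.fin then f.pre else "q"]
17. n9.key = 7  [len(f.pre) + 5]
18. n2.acc = false  [A₀.sig == false]
19. n2.hot = -9  [A₁.depth + S₁.key - 32]
20. n2.fin = "xmz"  [A₀.val ++ "z"]
21. n2.key = 5  [S₁.key * -1 + 12]
22. n0.acc = true  [S₁.key > 4]
23. n0.hot = 12  [S₁.hot + S₁.key + 16]
24. n0.fin = "xmzr"  [S₁.fin ++ "r"]
25. n0.key = -7  [S₁.hot + 2]

-7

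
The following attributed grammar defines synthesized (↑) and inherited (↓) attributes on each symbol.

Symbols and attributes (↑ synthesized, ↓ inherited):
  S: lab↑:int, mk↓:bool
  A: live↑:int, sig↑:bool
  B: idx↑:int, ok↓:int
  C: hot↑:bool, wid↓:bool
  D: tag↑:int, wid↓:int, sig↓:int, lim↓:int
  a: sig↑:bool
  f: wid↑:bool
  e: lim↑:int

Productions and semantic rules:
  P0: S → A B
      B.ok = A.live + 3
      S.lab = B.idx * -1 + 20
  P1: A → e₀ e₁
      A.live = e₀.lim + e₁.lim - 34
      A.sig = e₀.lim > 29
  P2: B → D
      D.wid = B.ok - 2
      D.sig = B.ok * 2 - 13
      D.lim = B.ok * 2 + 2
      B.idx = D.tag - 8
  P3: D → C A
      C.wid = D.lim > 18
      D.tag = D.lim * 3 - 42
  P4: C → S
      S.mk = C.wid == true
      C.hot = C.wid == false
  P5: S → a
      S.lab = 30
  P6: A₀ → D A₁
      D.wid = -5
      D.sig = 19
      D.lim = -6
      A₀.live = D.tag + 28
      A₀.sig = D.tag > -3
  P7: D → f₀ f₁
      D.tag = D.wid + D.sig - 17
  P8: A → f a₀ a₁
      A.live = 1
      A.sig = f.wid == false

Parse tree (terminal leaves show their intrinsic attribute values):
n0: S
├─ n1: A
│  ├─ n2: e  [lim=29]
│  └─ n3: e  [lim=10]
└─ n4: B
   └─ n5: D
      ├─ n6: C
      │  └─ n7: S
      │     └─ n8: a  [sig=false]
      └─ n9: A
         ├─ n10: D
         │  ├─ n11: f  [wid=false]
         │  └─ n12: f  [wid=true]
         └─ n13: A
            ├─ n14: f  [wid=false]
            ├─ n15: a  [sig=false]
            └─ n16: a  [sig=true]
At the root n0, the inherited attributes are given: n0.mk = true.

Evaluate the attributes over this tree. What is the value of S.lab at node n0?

1. n0.mk = true  [given at root]
2. n2.lim = 29  [terminal]
3. n3.lim = 10  [terminal]
4. n1.live = 5  [e₀.lim + e₁.lim - 34]
5. n1.sig = false  [e₀.lim > 29]
6. n4.ok = 8  [A.live + 3]
7. n5.wid = 6  [B.ok - 2]
8. n5.sig = 3  [B.ok * 2 - 13]
9. n5.lim = 18  [B.ok * 2 + 2]
10. n6.wid = false  [D.lim > 18]
11. n7.mk = false  [C.wid == true]
12. n8.sig = false  [terminal]
13. n7.lab = 30  [30]
14. n6.hot = true  [C.wid == false]
15. n10.wid = -5  [-5]
16. n10.sig = 19  [19]
17. n10.lim = -6  [-6]
18. n11.wid = false  [terminal]
19. n12.wid = true  [terminal]
20. n10.tag = -3  [D.wid + D.sig - 17]
21. n14.wid = false  [terminal]
22. n15.sig = false  [terminal]
23. n16.sig = true  [terminal]
24. n13.live = 1  [1]
25. n13.sig = true  [f.wid == false]
26. n9.live = 25  [D.tag + 28]
27. n9.sig = false  [D.tag > -3]
28. n5.tag = 12  [D.lim * 3 - 42]
29. n4.idx = 4  [D.tag - 8]
30. n0.lab = 16  [B.idx * -1 + 20]

16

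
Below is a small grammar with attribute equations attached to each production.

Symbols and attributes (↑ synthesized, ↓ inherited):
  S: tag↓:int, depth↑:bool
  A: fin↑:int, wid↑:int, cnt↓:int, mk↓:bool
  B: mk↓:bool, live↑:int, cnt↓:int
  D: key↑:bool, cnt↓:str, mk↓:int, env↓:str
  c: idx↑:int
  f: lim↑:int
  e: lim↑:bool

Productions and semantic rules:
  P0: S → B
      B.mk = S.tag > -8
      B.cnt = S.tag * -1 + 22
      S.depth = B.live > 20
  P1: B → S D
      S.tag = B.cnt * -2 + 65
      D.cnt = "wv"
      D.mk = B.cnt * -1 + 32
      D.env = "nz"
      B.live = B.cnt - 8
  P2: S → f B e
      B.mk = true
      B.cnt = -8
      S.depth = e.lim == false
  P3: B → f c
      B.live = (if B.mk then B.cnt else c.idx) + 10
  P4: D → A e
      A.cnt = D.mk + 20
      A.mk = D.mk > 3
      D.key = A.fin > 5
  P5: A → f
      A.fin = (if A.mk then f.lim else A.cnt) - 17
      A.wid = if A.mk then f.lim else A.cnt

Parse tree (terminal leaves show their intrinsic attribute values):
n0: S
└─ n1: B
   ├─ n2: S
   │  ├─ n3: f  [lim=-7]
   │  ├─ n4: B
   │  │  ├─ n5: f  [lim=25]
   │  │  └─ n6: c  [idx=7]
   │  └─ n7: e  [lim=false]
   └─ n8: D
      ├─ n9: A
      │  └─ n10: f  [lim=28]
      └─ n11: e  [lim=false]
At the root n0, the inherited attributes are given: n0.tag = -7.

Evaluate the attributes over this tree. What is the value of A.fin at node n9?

1. n0.tag = -7  [given at root]
2. n1.mk = true  [S.tag > -8]
3. n1.cnt = 29  [S.tag * -1 + 22]
4. n2.tag = 7  [B.cnt * -2 + 65]
5. n3.lim = -7  [terminal]
6. n4.mk = true  [true]
7. n4.cnt = -8  [-8]
8. n5.lim = 25  [terminal]
9. n6.idx = 7  [terminal]
10. n4.live = 2  [(if B.mk then B.cnt else c.idx) + 10]
11. n7.lim = false  [terminal]
12. n2.depth = true  [e.lim == false]
13. n8.cnt = "wv"  ["wv"]
14. n8.mk = 3  [B.cnt * -1 + 32]
15. n8.env = "nz"  ["nz"]
16. n9.cnt = 23  [D.mk + 20]
17. n9.mk = false  [D.mk > 3]
18. n10.lim = 28  [terminal]
19. n9.fin = 6  [(if A.mk then f.lim else A.cnt) - 17]
20. n9.wid = 23  [if A.mk then f.lim else A.cnt]
21. n11.lim = false  [terminal]
22. n8.key = true  [A.fin > 5]
23. n1.live = 21  [B.cnt - 8]
24. n0.depth = true  [B.live > 20]

6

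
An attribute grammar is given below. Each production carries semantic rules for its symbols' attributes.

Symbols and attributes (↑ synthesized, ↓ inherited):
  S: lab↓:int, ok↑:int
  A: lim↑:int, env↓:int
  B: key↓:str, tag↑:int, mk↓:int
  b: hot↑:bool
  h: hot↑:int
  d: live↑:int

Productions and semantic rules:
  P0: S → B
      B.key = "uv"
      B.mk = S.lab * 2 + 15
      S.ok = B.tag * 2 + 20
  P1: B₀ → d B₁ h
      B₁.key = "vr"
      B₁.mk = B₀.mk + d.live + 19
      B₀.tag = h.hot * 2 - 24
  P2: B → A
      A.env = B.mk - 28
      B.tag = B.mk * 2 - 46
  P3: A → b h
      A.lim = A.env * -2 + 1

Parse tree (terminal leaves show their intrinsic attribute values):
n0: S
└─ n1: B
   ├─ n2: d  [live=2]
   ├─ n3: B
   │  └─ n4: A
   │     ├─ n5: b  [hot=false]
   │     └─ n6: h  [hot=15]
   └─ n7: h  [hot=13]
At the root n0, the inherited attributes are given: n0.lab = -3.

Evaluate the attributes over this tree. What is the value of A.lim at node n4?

1. n0.lab = -3  [given at root]
2. n1.key = "uv"  ["uv"]
3. n1.mk = 9  [S.lab * 2 + 15]
4. n2.live = 2  [terminal]
5. n3.key = "vr"  ["vr"]
6. n3.mk = 30  [B₀.mk + d.live + 19]
7. n4.env = 2  [B.mk - 28]
8. n5.hot = false  [terminal]
9. n6.hot = 15  [terminal]
10. n4.lim = -3  [A.env * -2 + 1]
11. n3.tag = 14  [B.mk * 2 - 46]
12. n7.hot = 13  [terminal]
13. n1.tag = 2  [h.hot * 2 - 24]
14. n0.ok = 24  [B.tag * 2 + 20]

-3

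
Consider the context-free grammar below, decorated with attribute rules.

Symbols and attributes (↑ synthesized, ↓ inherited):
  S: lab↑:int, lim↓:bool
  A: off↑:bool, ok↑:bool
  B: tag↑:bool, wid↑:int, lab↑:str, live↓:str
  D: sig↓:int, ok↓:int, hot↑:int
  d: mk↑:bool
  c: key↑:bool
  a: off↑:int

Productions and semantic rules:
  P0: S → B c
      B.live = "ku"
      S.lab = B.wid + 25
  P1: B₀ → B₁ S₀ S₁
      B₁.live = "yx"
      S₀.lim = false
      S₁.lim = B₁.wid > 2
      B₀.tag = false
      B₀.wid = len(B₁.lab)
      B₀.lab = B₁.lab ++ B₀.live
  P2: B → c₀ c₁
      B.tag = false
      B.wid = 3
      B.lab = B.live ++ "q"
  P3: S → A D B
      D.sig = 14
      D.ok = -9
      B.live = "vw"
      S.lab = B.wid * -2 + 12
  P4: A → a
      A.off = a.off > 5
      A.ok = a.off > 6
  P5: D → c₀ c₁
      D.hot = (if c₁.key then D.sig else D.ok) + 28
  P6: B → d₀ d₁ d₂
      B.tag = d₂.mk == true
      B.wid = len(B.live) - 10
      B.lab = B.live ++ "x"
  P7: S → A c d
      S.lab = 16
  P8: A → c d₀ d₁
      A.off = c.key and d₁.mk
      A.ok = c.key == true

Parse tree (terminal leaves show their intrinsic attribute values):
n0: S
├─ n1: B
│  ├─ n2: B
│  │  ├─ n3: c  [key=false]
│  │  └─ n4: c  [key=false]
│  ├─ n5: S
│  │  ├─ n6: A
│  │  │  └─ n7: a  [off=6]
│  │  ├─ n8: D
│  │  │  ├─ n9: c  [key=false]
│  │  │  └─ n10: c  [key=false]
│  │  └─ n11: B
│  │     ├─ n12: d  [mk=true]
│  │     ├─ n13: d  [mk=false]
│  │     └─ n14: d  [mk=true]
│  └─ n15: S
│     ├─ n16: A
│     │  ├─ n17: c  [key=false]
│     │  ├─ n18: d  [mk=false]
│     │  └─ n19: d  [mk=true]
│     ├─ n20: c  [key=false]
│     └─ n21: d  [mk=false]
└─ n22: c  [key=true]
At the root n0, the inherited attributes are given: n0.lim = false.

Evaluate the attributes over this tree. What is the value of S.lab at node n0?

28

1. n0.lim = false  [given at root]
2. n1.live = "ku"  ["ku"]
3. n2.live = "yx"  ["yx"]
4. n3.key = false  [terminal]
5. n4.key = false  [terminal]
6. n2.tag = false  [false]
7. n2.wid = 3  [3]
8. n2.lab = "yxq"  [B.live ++ "q"]
9. n5.lim = false  [false]
10. n7.off = 6  [terminal]
11. n6.off = true  [a.off > 5]
12. n6.ok = false  [a.off > 6]
13. n8.sig = 14  [14]
14. n8.ok = -9  [-9]
15. n9.key = false  [terminal]
16. n10.key = false  [terminal]
17. n8.hot = 19  [(if c₁.key then D.sig else D.ok) + 28]
18. n11.live = "vw"  ["vw"]
19. n12.mk = true  [terminal]
20. n13.mk = false  [terminal]
21. n14.mk = true  [terminal]
22. n11.tag = true  [d₂.mk == true]
23. n11.wid = -8  [len(B.live) - 10]
24. n11.lab = "vwx"  [B.live ++ "x"]
25. n5.lab = 28  [B.wid * -2 + 12]
26. n15.lim = true  [B₁.wid > 2]
27. n17.key = false  [terminal]
28. n18.mk = false  [terminal]
29. n19.mk = true  [terminal]
30. n16.off = false  [c.key and d₁.mk]
31. n16.ok = false  [c.key == true]
32. n20.key = false  [terminal]
33. n21.mk = false  [terminal]
34. n15.lab = 16  [16]
35. n1.tag = false  [false]
36. n1.wid = 3  [len(B₁.lab)]
37. n1.lab = "yxqku"  [B₁.lab ++ B₀.live]
38. n22.key = true  [terminal]
39. n0.lab = 28  [B.wid + 25]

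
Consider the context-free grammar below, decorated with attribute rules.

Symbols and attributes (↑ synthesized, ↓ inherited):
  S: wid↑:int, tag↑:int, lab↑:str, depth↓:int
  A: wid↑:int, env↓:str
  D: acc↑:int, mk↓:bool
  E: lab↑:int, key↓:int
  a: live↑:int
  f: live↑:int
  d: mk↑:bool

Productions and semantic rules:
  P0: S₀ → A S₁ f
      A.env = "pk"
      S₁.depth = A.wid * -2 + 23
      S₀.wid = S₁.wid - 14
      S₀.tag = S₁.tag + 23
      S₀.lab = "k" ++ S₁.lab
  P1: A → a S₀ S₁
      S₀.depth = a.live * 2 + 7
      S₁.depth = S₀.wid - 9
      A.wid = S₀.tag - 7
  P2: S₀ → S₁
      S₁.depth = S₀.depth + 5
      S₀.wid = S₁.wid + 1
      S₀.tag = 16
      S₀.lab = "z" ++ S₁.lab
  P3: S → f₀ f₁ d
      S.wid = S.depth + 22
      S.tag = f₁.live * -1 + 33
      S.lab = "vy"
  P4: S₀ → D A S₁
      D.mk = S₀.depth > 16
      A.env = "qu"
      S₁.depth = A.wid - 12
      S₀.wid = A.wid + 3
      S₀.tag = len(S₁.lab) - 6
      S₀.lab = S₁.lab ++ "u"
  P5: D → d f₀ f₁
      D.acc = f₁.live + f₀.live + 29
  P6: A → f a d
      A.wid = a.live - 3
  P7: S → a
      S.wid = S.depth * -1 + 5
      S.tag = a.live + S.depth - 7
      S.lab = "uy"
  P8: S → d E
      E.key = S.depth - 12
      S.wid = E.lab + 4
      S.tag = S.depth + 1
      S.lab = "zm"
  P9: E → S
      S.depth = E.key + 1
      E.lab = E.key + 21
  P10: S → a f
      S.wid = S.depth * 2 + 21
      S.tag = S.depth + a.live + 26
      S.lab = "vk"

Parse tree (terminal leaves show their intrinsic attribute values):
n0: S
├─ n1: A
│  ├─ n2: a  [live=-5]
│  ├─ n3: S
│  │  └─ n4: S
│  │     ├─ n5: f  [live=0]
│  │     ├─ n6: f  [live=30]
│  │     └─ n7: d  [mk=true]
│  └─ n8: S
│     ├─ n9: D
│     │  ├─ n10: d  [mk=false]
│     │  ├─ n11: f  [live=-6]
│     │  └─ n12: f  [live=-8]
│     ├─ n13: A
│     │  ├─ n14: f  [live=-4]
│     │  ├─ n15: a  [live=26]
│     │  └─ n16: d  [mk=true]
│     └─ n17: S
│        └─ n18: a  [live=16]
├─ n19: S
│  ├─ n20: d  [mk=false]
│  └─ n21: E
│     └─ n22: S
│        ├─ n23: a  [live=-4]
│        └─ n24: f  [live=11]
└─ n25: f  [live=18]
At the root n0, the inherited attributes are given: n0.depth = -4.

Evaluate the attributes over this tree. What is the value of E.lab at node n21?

1. n0.depth = -4  [given at root]
2. n1.env = "pk"  ["pk"]
3. n2.live = -5  [terminal]
4. n3.depth = -3  [a.live * 2 + 7]
5. n4.depth = 2  [S₀.depth + 5]
6. n5.live = 0  [terminal]
7. n6.live = 30  [terminal]
8. n7.mk = true  [terminal]
9. n4.wid = 24  [S.depth + 22]
10. n4.tag = 3  [f₁.live * -1 + 33]
11. n4.lab = "vy"  ["vy"]
12. n3.wid = 25  [S₁.wid + 1]
13. n3.tag = 16  [16]
14. n3.lab = "zvy"  ["z" ++ S₁.lab]
15. n8.depth = 16  [S₀.wid - 9]
16. n9.mk = false  [S₀.depth > 16]
17. n10.mk = false  [terminal]
18. n11.live = -6  [terminal]
19. n12.live = -8  [terminal]
20. n9.acc = 15  [f₁.live + f₀.live + 29]
21. n13.env = "qu"  ["qu"]
22. n14.live = -4  [terminal]
23. n15.live = 26  [terminal]
24. n16.mk = true  [terminal]
25. n13.wid = 23  [a.live - 3]
26. n17.depth = 11  [A.wid - 12]
27. n18.live = 16  [terminal]
28. n17.wid = -6  [S.depth * -1 + 5]
29. n17.tag = 20  [a.live + S.depth - 7]
30. n17.lab = "uy"  ["uy"]
31. n8.wid = 26  [A.wid + 3]
32. n8.tag = -4  [len(S₁.lab) - 6]
33. n8.lab = "uyu"  [S₁.lab ++ "u"]
34. n1.wid = 9  [S₀.tag - 7]
35. n19.depth = 5  [A.wid * -2 + 23]
36. n20.mk = false  [terminal]
37. n21.key = -7  [S.depth - 12]
38. n22.depth = -6  [E.key + 1]
39. n23.live = -4  [terminal]
40. n24.live = 11  [terminal]
41. n22.wid = 9  [S.depth * 2 + 21]
42. n22.tag = 16  [S.depth + a.live + 26]
43. n22.lab = "vk"  ["vk"]
44. n21.lab = 14  [E.key + 21]
45. n19.wid = 18  [E.lab + 4]
46. n19.tag = 6  [S.depth + 1]
47. n19.lab = "zm"  ["zm"]
48. n25.live = 18  [terminal]
49. n0.wid = 4  [S₁.wid - 14]
50. n0.tag = 29  [S₁.tag + 23]
51. n0.lab = "kzm"  ["k" ++ S₁.lab]

14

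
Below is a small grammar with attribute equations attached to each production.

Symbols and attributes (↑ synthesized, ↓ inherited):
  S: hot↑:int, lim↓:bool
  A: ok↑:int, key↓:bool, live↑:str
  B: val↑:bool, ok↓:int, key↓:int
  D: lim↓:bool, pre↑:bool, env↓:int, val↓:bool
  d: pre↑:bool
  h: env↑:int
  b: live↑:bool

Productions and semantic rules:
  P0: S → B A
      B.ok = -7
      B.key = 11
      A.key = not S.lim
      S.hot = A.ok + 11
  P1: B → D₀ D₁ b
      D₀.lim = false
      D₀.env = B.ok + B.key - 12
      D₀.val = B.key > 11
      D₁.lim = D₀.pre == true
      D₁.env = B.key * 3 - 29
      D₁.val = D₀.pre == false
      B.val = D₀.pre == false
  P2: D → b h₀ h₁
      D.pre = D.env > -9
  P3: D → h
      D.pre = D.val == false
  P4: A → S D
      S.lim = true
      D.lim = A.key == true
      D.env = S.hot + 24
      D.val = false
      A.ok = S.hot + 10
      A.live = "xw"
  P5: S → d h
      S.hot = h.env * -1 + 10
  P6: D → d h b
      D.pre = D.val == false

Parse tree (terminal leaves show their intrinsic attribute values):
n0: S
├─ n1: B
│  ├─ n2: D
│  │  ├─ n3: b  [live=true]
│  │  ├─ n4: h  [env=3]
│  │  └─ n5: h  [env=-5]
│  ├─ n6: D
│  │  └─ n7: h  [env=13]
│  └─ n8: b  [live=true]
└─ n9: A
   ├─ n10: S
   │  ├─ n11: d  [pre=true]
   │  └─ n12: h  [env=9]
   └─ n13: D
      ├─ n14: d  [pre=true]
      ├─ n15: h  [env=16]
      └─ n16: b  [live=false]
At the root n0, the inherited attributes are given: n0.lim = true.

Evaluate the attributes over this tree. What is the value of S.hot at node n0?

1. n0.lim = true  [given at root]
2. n1.ok = -7  [-7]
3. n1.key = 11  [11]
4. n2.lim = false  [false]
5. n2.env = -8  [B.ok + B.key - 12]
6. n2.val = false  [B.key > 11]
7. n3.live = true  [terminal]
8. n4.env = 3  [terminal]
9. n5.env = -5  [terminal]
10. n2.pre = true  [D.env > -9]
11. n6.lim = true  [D₀.pre == true]
12. n6.env = 4  [B.key * 3 - 29]
13. n6.val = false  [D₀.pre == false]
14. n7.env = 13  [terminal]
15. n6.pre = true  [D.val == false]
16. n8.live = true  [terminal]
17. n1.val = false  [D₀.pre == false]
18. n9.key = false  [not S.lim]
19. n10.lim = true  [true]
20. n11.pre = true  [terminal]
21. n12.env = 9  [terminal]
22. n10.hot = 1  [h.env * -1 + 10]
23. n13.lim = false  [A.key == true]
24. n13.env = 25  [S.hot + 24]
25. n13.val = false  [false]
26. n14.pre = true  [terminal]
27. n15.env = 16  [terminal]
28. n16.live = false  [terminal]
29. n13.pre = true  [D.val == false]
30. n9.ok = 11  [S.hot + 10]
31. n9.live = "xw"  ["xw"]
32. n0.hot = 22  [A.ok + 11]

22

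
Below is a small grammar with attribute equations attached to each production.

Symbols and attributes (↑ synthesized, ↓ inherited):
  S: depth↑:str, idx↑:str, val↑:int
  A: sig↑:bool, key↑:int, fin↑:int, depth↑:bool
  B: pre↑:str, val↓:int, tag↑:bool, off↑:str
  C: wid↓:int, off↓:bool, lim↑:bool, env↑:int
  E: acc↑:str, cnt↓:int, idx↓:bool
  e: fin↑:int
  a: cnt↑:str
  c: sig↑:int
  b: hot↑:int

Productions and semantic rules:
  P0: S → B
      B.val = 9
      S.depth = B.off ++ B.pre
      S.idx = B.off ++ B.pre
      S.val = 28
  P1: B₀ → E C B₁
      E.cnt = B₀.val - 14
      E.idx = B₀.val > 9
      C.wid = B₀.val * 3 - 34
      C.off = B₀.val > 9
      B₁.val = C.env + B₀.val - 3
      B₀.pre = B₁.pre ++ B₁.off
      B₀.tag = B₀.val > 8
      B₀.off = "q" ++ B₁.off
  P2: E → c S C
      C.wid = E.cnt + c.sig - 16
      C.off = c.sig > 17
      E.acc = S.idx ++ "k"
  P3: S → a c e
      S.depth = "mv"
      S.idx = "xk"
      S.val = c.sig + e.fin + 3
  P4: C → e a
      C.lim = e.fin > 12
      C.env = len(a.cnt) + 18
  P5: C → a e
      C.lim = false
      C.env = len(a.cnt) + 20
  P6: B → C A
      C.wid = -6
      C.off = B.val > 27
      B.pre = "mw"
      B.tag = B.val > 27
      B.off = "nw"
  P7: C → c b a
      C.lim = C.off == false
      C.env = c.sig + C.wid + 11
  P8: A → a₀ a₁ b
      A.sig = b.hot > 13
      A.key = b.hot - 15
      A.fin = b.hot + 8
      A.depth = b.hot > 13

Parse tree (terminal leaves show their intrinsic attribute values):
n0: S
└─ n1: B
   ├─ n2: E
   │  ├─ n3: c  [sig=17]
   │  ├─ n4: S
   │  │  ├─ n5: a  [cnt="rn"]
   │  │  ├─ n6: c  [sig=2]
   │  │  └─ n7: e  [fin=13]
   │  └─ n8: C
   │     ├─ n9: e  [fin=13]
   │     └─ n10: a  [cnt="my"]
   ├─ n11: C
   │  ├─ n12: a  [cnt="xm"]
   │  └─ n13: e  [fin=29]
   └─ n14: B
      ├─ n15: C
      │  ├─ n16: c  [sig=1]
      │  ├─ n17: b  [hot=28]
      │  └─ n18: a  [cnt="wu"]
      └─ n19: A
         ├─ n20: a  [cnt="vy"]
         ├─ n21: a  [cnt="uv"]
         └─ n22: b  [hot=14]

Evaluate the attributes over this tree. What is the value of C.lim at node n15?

1. n1.val = 9  [9]
2. n2.cnt = -5  [B₀.val - 14]
3. n2.idx = false  [B₀.val > 9]
4. n3.sig = 17  [terminal]
5. n5.cnt = "rn"  [terminal]
6. n6.sig = 2  [terminal]
7. n7.fin = 13  [terminal]
8. n4.depth = "mv"  ["mv"]
9. n4.idx = "xk"  ["xk"]
10. n4.val = 18  [c.sig + e.fin + 3]
11. n8.wid = -4  [E.cnt + c.sig - 16]
12. n8.off = false  [c.sig > 17]
13. n9.fin = 13  [terminal]
14. n10.cnt = "my"  [terminal]
15. n8.lim = true  [e.fin > 12]
16. n8.env = 20  [len(a.cnt) + 18]
17. n2.acc = "xkk"  [S.idx ++ "k"]
18. n11.wid = -7  [B₀.val * 3 - 34]
19. n11.off = false  [B₀.val > 9]
20. n12.cnt = "xm"  [terminal]
21. n13.fin = 29  [terminal]
22. n11.lim = false  [false]
23. n11.env = 22  [len(a.cnt) + 20]
24. n14.val = 28  [C.env + B₀.val - 3]
25. n15.wid = -6  [-6]
26. n15.off = true  [B.val > 27]
27. n16.sig = 1  [terminal]
28. n17.hot = 28  [terminal]
29. n18.cnt = "wu"  [terminal]
30. n15.lim = false  [C.off == false]
31. n15.env = 6  [c.sig + C.wid + 11]
32. n20.cnt = "vy"  [terminal]
33. n21.cnt = "uv"  [terminal]
34. n22.hot = 14  [terminal]
35. n19.sig = true  [b.hot > 13]
36. n19.key = -1  [b.hot - 15]
37. n19.fin = 22  [b.hot + 8]
38. n19.depth = true  [b.hot > 13]
39. n14.pre = "mw"  ["mw"]
40. n14.tag = true  [B.val > 27]
41. n14.off = "nw"  ["nw"]
42. n1.pre = "mwnw"  [B₁.pre ++ B₁.off]
43. n1.tag = true  [B₀.val > 8]
44. n1.off = "qnw"  ["q" ++ B₁.off]
45. n0.depth = "qnwmwnw"  [B.off ++ B.pre]
46. n0.idx = "qnwmwnw"  [B.off ++ B.pre]
47. n0.val = 28  [28]

false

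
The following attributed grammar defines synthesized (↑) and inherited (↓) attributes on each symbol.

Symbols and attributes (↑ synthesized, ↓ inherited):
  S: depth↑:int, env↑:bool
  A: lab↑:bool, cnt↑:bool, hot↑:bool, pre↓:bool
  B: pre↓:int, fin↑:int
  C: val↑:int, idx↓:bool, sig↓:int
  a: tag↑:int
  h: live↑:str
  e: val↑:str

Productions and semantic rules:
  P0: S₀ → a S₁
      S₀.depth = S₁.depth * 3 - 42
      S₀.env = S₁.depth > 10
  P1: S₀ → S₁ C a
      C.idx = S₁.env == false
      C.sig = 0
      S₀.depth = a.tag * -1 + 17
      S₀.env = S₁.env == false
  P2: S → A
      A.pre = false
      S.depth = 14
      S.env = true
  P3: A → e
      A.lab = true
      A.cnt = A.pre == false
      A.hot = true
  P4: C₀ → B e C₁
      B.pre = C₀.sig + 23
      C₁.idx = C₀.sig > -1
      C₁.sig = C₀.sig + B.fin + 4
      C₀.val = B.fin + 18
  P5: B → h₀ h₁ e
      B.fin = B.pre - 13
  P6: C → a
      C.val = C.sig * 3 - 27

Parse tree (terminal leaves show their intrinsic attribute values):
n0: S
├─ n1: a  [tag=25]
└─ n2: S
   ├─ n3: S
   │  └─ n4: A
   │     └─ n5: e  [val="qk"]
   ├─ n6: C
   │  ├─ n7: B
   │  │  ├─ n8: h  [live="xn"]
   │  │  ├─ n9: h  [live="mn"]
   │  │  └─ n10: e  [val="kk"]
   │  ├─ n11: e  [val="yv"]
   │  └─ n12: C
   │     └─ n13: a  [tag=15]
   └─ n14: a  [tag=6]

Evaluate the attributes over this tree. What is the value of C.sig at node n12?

14

1. n1.tag = 25  [terminal]
2. n4.pre = false  [false]
3. n5.val = "qk"  [terminal]
4. n4.lab = true  [true]
5. n4.cnt = true  [A.pre == false]
6. n4.hot = true  [true]
7. n3.depth = 14  [14]
8. n3.env = true  [true]
9. n6.idx = false  [S₁.env == false]
10. n6.sig = 0  [0]
11. n7.pre = 23  [C₀.sig + 23]
12. n8.live = "xn"  [terminal]
13. n9.live = "mn"  [terminal]
14. n10.val = "kk"  [terminal]
15. n7.fin = 10  [B.pre - 13]
16. n11.val = "yv"  [terminal]
17. n12.idx = true  [C₀.sig > -1]
18. n12.sig = 14  [C₀.sig + B.fin + 4]
19. n13.tag = 15  [terminal]
20. n12.val = 15  [C.sig * 3 - 27]
21. n6.val = 28  [B.fin + 18]
22. n14.tag = 6  [terminal]
23. n2.depth = 11  [a.tag * -1 + 17]
24. n2.env = false  [S₁.env == false]
25. n0.depth = -9  [S₁.depth * 3 - 42]
26. n0.env = true  [S₁.depth > 10]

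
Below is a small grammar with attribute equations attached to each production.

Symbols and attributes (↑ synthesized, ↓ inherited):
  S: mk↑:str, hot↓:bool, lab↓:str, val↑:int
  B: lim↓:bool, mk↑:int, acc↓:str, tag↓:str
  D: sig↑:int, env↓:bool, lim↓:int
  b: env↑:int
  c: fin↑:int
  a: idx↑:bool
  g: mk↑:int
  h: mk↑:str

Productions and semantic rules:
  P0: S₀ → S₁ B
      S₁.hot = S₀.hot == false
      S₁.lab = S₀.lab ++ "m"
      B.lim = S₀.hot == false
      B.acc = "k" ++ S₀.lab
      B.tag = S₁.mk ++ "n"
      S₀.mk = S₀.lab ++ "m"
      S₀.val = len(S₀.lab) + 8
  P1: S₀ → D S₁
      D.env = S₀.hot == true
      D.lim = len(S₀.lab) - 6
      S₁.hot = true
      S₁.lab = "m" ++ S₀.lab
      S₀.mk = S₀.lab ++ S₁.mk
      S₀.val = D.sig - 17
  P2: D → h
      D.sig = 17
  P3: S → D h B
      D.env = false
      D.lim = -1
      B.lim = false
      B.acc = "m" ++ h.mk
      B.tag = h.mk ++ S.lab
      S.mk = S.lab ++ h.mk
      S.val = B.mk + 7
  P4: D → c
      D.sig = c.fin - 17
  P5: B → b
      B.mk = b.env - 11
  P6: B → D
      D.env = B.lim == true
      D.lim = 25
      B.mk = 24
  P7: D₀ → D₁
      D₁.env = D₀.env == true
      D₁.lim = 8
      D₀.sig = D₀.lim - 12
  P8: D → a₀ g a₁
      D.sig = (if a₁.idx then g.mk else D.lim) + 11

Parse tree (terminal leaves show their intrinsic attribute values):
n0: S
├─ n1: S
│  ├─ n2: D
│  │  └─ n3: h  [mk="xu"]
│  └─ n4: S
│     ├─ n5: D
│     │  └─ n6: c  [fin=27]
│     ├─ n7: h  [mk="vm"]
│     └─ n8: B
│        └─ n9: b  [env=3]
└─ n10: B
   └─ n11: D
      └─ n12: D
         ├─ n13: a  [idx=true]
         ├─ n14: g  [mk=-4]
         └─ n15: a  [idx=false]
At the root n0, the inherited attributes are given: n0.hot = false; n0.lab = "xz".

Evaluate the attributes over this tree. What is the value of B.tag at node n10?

"xzmmxzmvmn"

1. n0.hot = false  [given at root]
2. n0.lab = "xz"  [given at root]
3. n1.hot = true  [S₀.hot == false]
4. n1.lab = "xzm"  [S₀.lab ++ "m"]
5. n2.env = true  [S₀.hot == true]
6. n2.lim = -3  [len(S₀.lab) - 6]
7. n3.mk = "xu"  [terminal]
8. n2.sig = 17  [17]
9. n4.hot = true  [true]
10. n4.lab = "mxzm"  ["m" ++ S₀.lab]
11. n5.env = false  [false]
12. n5.lim = -1  [-1]
13. n6.fin = 27  [terminal]
14. n5.sig = 10  [c.fin - 17]
15. n7.mk = "vm"  [terminal]
16. n8.lim = false  [false]
17. n8.acc = "mvm"  ["m" ++ h.mk]
18. n8.tag = "vmmxzm"  [h.mk ++ S.lab]
19. n9.env = 3  [terminal]
20. n8.mk = -8  [b.env - 11]
21. n4.mk = "mxzmvm"  [S.lab ++ h.mk]
22. n4.val = -1  [B.mk + 7]
23. n1.mk = "xzmmxzmvm"  [S₀.lab ++ S₁.mk]
24. n1.val = 0  [D.sig - 17]
25. n10.lim = true  [S₀.hot == false]
26. n10.acc = "kxz"  ["k" ++ S₀.lab]
27. n10.tag = "xzmmxzmvmn"  [S₁.mk ++ "n"]
28. n11.env = true  [B.lim == true]
29. n11.lim = 25  [25]
30. n12.env = true  [D₀.env == true]
31. n12.lim = 8  [8]
32. n13.idx = true  [terminal]
33. n14.mk = -4  [terminal]
34. n15.idx = false  [terminal]
35. n12.sig = 19  [(if a₁.idx then g.mk else D.lim) + 11]
36. n11.sig = 13  [D₀.lim - 12]
37. n10.mk = 24  [24]
38. n0.mk = "xzm"  [S₀.lab ++ "m"]
39. n0.val = 10  [len(S₀.lab) + 8]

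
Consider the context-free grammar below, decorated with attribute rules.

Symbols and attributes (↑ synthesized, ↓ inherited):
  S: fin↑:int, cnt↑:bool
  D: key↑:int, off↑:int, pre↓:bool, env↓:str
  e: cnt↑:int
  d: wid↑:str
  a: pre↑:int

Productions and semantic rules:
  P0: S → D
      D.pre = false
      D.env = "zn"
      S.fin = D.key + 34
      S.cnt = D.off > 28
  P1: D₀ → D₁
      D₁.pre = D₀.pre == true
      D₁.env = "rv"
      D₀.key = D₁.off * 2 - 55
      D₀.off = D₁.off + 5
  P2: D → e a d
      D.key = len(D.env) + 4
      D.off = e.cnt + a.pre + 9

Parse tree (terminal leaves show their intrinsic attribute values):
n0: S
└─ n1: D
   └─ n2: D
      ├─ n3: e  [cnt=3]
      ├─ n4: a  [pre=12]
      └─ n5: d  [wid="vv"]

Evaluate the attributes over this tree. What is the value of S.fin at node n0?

1. n1.pre = false  [false]
2. n1.env = "zn"  ["zn"]
3. n2.pre = false  [D₀.pre == true]
4. n2.env = "rv"  ["rv"]
5. n3.cnt = 3  [terminal]
6. n4.pre = 12  [terminal]
7. n5.wid = "vv"  [terminal]
8. n2.key = 6  [len(D.env) + 4]
9. n2.off = 24  [e.cnt + a.pre + 9]
10. n1.key = -7  [D₁.off * 2 - 55]
11. n1.off = 29  [D₁.off + 5]
12. n0.fin = 27  [D.key + 34]
13. n0.cnt = true  [D.off > 28]

27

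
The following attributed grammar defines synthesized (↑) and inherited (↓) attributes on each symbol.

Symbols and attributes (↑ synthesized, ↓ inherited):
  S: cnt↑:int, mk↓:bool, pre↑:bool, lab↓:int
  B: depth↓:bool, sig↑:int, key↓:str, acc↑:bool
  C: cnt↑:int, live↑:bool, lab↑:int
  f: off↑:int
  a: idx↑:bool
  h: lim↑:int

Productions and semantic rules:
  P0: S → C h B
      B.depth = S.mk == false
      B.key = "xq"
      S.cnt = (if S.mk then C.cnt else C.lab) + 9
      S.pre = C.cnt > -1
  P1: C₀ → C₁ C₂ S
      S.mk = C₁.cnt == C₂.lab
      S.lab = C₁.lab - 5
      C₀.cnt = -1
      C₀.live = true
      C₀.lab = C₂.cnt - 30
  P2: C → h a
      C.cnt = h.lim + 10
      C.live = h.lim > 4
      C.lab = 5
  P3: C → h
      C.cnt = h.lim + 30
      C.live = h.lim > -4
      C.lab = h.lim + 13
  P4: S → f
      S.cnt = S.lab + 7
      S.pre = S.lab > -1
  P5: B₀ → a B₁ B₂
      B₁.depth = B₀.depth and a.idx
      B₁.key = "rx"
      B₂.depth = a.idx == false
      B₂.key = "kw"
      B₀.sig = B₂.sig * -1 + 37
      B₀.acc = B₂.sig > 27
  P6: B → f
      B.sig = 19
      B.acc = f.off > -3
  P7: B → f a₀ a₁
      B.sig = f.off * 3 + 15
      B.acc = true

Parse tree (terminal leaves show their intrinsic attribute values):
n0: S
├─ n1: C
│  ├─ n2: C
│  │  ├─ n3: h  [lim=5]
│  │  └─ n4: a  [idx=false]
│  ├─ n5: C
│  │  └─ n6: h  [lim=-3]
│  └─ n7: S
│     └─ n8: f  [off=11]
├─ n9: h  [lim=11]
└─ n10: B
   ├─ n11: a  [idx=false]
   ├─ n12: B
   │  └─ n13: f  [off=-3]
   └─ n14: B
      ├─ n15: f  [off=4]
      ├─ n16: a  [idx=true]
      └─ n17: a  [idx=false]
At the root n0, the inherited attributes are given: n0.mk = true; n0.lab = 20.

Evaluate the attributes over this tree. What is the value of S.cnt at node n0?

8

1. n0.mk = true  [given at root]
2. n0.lab = 20  [given at root]
3. n3.lim = 5  [terminal]
4. n4.idx = false  [terminal]
5. n2.cnt = 15  [h.lim + 10]
6. n2.live = true  [h.lim > 4]
7. n2.lab = 5  [5]
8. n6.lim = -3  [terminal]
9. n5.cnt = 27  [h.lim + 30]
10. n5.live = true  [h.lim > -4]
11. n5.lab = 10  [h.lim + 13]
12. n7.mk = false  [C₁.cnt == C₂.lab]
13. n7.lab = 0  [C₁.lab - 5]
14. n8.off = 11  [terminal]
15. n7.cnt = 7  [S.lab + 7]
16. n7.pre = true  [S.lab > -1]
17. n1.cnt = -1  [-1]
18. n1.live = true  [true]
19. n1.lab = -3  [C₂.cnt - 30]
20. n9.lim = 11  [terminal]
21. n10.depth = false  [S.mk == false]
22. n10.key = "xq"  ["xq"]
23. n11.idx = false  [terminal]
24. n12.depth = false  [B₀.depth and a.idx]
25. n12.key = "rx"  ["rx"]
26. n13.off = -3  [terminal]
27. n12.sig = 19  [19]
28. n12.acc = false  [f.off > -3]
29. n14.depth = true  [a.idx == false]
30. n14.key = "kw"  ["kw"]
31. n15.off = 4  [terminal]
32. n16.idx = true  [terminal]
33. n17.idx = false  [terminal]
34. n14.sig = 27  [f.off * 3 + 15]
35. n14.acc = true  [true]
36. n10.sig = 10  [B₂.sig * -1 + 37]
37. n10.acc = false  [B₂.sig > 27]
38. n0.cnt = 8  [(if S.mk then C.cnt else C.lab) + 9]
39. n0.pre = false  [C.cnt > -1]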